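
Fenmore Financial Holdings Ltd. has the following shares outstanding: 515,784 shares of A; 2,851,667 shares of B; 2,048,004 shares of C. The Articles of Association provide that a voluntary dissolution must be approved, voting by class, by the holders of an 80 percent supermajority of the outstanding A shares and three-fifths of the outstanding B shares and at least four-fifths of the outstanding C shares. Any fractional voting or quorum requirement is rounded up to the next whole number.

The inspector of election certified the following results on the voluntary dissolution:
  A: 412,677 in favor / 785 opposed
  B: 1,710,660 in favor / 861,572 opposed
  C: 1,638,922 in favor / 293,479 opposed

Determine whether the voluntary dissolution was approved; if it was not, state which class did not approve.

Not approved — the B shares did not give the required vote.

A: 4/5 of 515784 = 412627.20, rounded up to 412628; 412,628 required, 412,677 in favor — approved.
B: 3/5 of 2851667 = 1711000.20, rounded up to 1711001; 1,711,001 required, 1,710,660 in favor — not approved.
C: 4/5 of 2048004 = 1638403.20, rounded up to 1638404; 1,638,404 required, 1,638,922 in favor — approved.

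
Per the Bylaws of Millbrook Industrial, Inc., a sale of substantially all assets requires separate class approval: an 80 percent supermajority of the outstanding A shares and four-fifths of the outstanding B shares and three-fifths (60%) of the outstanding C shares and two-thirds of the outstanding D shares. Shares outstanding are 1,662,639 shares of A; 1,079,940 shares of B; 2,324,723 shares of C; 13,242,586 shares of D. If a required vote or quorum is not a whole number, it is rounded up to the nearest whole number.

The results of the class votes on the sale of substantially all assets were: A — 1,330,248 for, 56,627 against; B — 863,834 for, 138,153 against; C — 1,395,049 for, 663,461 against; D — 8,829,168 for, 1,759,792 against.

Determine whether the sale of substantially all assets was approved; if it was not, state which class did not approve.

Not approved — the B shares did not give the required vote.

A: 4/5 of 1662639 = 1330111.20, rounded up to 1330112; 1,330,112 required, 1,330,248 in favor — approved.
B: 4/5 of 1079940 = 863952; 863,952 required, 863,834 in favor — not approved.
C: 3/5 of 2324723 = 1394833.80, rounded up to 1394834; 1,394,834 required, 1,395,049 in favor — approved.
D: 2/3 of 13242586 = 8828390.67, rounded up to 8828391; 8,828,391 required, 8,829,168 in favor — approved.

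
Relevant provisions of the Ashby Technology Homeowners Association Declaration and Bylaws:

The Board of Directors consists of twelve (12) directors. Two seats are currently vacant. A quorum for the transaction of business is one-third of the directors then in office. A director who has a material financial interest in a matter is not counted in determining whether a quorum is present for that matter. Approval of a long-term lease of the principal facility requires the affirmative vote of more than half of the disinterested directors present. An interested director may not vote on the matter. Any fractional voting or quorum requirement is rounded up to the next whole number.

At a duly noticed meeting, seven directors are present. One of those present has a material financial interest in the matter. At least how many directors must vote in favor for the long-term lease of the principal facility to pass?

4

The long-term lease of the principal facility requires a majority of the disinterested directors present (7 − 1 = 6).
A majority of 6 is 4.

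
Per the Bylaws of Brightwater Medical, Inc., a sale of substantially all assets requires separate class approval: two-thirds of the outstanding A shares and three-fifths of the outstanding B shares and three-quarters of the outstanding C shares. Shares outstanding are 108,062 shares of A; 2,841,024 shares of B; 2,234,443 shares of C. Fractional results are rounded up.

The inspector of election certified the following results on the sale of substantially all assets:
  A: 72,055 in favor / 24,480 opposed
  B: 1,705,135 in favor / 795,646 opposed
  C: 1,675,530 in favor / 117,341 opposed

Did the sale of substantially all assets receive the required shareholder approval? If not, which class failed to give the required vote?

Not approved — the C shares did not give the required vote.

A: 2/3 of 108062 = 72041.33, rounded up to 72042; 72,042 required, 72,055 in favor — approved.
B: 3/5 of 2841024 = 1704614.40, rounded up to 1704615; 1,704,615 required, 1,705,135 in favor — approved.
C: 3/4 of 2234443 = 1675832.25, rounded up to 1675833; 1,675,833 required, 1,675,530 in favor — not approved.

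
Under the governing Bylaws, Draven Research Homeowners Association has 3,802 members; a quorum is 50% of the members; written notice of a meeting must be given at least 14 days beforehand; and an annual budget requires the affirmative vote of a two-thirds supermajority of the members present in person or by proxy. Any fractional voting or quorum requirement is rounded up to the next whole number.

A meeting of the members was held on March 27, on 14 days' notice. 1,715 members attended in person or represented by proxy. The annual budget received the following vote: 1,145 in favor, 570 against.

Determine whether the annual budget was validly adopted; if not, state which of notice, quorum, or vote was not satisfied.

Notice: 14 days given; 14 required. Satisfied.
Quorum: 50% of 3,802 = 1,901; 1,715 present. Not satisfied.
Vote: requires two-thirds of those present (1,715); 2/3 of 1715 = 1143.33, rounded up to 1144, so 1,144 needed; 1,145 in favor. Satisfied.

Invalid — quorum requirement not satisfied.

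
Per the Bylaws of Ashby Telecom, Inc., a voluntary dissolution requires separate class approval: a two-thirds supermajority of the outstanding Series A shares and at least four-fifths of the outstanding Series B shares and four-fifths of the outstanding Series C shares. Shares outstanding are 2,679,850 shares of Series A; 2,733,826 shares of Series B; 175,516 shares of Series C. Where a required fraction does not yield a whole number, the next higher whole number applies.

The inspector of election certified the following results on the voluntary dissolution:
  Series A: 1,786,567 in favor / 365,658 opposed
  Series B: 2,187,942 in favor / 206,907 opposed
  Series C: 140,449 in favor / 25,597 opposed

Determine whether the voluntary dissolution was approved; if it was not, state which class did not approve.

Series A: 2/3 of 2679850 = 1786566.67, rounded up to 1786567; 1,786,567 required, 1,786,567 in favor — approved.
Series B: 4/5 of 2733826 = 2187060.80, rounded up to 2187061; 2,187,061 required, 2,187,942 in favor — approved.
Series C: 4/5 of 175516 = 140412.80, rounded up to 140413; 140,413 required, 140,449 in favor — approved.

Approved — every class gave the required vote.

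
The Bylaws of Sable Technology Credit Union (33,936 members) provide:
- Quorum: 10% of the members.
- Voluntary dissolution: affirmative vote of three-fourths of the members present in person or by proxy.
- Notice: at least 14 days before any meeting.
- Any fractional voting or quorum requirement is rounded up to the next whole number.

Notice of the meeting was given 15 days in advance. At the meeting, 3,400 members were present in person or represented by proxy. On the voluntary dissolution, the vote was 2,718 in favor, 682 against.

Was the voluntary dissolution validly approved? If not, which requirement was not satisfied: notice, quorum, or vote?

Valid — all requirements satisfied.

Notice: 15 days given; 14 required. Satisfied.
Quorum: 10% of 33,936 = 3,393.60, rounded up to 3,394; 3,400 present. Satisfied.
Vote: requires three-fourths of those present (3,400); 3/4 of 3400 = 2550, so 2,550 needed; 2,718 in favor. Satisfied.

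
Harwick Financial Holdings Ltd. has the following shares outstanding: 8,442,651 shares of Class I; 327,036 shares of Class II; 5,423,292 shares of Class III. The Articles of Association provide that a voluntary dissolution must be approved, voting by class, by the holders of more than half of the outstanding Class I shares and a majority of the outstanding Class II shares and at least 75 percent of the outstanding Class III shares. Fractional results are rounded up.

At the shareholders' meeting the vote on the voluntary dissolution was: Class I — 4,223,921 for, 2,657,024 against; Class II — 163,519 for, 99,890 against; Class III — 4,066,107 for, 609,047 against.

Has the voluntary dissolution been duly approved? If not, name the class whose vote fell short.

Not approved — the Class III shares did not give the required vote.

Class I: a majority of 8442651 is 4221326; 4,221,326 required, 4,223,921 in favor — approved.
Class II: a majority of 327036 is 163519; 163,519 required, 163,519 in favor — approved.
Class III: 3/4 of 5423292 = 4067469; 4,067,469 required, 4,066,107 in favor — not approved.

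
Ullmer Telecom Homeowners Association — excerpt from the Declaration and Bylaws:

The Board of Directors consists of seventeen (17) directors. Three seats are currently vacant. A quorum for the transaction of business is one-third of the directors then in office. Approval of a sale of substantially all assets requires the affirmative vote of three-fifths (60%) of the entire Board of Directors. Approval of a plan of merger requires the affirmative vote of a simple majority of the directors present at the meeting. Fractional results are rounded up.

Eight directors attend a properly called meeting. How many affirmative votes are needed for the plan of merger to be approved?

The plan of merger requires a majority of the directors present (8).
A majority of 8 is 5.

5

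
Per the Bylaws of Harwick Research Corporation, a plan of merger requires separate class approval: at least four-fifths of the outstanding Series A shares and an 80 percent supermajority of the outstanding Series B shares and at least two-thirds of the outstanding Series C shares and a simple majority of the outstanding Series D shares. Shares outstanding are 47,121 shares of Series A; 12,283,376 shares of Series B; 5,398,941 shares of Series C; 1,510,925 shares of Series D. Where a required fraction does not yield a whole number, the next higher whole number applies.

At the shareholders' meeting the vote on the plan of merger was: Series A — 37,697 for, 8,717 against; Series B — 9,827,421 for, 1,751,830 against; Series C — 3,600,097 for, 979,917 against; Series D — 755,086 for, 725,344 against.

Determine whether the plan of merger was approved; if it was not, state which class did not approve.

Series A: 4/5 of 47121 = 37696.80, rounded up to 37697; 37,697 required, 37,697 in favor — approved.
Series B: 4/5 of 12283376 = 9826700.80, rounded up to 9826701; 9,826,701 required, 9,827,421 in favor — approved.
Series C: 2/3 of 5398941 = 3599294; 3,599,294 required, 3,600,097 in favor — approved.
Series D: a majority of 1510925 is 755463; 755,463 required, 755,086 in favor — not approved.

Not approved — the Series D shares did not give the required vote.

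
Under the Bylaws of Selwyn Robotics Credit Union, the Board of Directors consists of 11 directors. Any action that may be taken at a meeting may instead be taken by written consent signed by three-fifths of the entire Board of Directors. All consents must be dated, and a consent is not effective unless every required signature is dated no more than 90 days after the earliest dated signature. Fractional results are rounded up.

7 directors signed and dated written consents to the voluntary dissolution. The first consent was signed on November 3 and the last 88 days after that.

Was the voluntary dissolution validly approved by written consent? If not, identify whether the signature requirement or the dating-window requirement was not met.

Effective — both the signature and dating-window requirements are satisfied.

Signatures required: three-fifths of 11 — 3/5 of 11 = 6.60, rounded up to 7, so 7 needed; 7 signed. Sufficient.
Dating window: the latest signature is 88 days after the earliest; the limit is 90 days. Within the window.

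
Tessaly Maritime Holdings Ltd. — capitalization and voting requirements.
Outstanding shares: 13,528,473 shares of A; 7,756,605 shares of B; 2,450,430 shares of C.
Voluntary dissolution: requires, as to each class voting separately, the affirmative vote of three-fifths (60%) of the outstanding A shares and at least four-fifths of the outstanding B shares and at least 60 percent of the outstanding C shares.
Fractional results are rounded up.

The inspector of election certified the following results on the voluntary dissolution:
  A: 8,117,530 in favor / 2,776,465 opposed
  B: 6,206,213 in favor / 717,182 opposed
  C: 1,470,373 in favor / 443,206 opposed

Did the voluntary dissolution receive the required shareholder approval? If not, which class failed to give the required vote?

Approved — every class gave the required vote.

A: 3/5 of 13528473 = 8117083.80, rounded up to 8117084; 8,117,084 required, 8,117,530 in favor — approved.
B: 4/5 of 7756605 = 6205284; 6,205,284 required, 6,206,213 in favor — approved.
C: 3/5 of 2450430 = 1470258; 1,470,258 required, 1,470,373 in favor — approved.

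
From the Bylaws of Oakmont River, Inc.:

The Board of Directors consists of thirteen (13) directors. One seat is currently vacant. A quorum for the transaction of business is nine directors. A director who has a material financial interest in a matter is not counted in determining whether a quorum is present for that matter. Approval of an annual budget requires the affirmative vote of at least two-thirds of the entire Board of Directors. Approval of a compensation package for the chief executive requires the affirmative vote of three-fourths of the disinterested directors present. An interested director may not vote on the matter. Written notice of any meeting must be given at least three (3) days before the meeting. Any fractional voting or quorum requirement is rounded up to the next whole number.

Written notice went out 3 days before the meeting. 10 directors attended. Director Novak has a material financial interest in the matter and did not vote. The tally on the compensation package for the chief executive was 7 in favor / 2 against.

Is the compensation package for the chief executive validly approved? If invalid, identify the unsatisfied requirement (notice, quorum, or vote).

Valid — all requirements satisfied.

Notice: 3 days given; 3 required (3 ≥ 3). Satisfied.
Quorum: 10 present, but the 1 interested director does not count, leaving 9. Quorum is 9. Satisfied.
Vote: the compensation package for the chief executive requires three-fourths of the disinterested directors present (10 − 1 = 9). 3/4 of 9 = 6.75, rounded up to 7, so 7 affirmative votes are needed; 7 voted in favor. Satisfied.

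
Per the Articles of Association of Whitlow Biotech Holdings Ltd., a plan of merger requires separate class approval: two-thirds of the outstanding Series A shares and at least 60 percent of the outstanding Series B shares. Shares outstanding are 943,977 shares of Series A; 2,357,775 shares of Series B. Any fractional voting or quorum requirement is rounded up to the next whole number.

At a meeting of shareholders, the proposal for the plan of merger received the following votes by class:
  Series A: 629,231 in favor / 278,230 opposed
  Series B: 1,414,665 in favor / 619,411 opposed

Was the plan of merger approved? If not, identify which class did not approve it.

Series A: 2/3 of 943977 = 629318; 629,318 required, 629,231 in favor — not approved.
Series B: 3/5 of 2357775 = 1414665; 1,414,665 required, 1,414,665 in favor — approved.

Not approved — the Series A shares did not give the required vote.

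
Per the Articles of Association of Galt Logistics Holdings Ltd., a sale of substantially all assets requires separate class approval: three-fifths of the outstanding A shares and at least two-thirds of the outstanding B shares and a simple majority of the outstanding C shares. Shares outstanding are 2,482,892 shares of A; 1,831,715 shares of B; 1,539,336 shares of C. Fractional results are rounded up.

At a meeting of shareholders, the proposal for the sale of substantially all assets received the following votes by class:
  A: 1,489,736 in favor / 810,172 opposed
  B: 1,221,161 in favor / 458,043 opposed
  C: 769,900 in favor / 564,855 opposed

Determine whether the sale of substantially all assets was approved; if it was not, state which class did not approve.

A: 3/5 of 2482892 = 1489735.20, rounded up to 1489736; 1,489,736 required, 1,489,736 in favor — approved.
B: 2/3 of 1831715 = 1221143.33, rounded up to 1221144; 1,221,144 required, 1,221,161 in favor — approved.
C: a majority of 1539336 is 769669; 769,669 required, 769,900 in favor — approved.

Approved — every class gave the required vote.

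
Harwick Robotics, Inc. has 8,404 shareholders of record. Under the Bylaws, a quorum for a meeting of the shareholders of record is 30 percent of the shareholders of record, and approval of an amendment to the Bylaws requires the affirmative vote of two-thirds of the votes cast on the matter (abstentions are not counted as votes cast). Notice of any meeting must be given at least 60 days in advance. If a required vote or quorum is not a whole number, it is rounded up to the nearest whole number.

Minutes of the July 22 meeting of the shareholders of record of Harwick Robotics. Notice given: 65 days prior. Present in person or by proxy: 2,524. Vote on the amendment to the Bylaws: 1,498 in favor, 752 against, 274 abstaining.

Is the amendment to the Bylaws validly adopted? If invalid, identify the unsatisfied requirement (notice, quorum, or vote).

Notice: 65 days given; 60 required. Satisfied.
Quorum: 30% of 8,404 = 2,521.20, rounded up to 2,522; 2,524 present. Satisfied.
Vote: requires two-thirds of the votes cast (2,524 − 274 abstaining = 2,250); 2/3 of 2250 = 1500, so 1,500 needed; 1,498 in favor. Not satisfied.

Invalid — vote requirement not satisfied.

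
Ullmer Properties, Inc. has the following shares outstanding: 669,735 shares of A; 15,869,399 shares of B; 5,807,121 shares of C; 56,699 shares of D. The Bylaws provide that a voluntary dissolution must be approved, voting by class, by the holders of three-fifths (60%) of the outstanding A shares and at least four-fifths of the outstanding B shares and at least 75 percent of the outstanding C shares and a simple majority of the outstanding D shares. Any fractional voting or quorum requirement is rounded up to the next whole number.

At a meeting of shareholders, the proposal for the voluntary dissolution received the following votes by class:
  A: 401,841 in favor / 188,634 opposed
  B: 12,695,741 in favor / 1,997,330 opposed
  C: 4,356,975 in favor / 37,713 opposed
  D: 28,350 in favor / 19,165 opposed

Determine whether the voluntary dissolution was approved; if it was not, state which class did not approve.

Approved — every class gave the required vote.

A: 3/5 of 669735 = 401841; 401,841 required, 401,841 in favor — approved.
B: 4/5 of 15869399 = 12695519.20, rounded up to 12695520; 12,695,520 required, 12,695,741 in favor — approved.
C: 3/4 of 5807121 = 4355340.75, rounded up to 4355341; 4,355,341 required, 4,356,975 in favor — approved.
D: a majority of 56699 is 28350; 28,350 required, 28,350 in favor — approved.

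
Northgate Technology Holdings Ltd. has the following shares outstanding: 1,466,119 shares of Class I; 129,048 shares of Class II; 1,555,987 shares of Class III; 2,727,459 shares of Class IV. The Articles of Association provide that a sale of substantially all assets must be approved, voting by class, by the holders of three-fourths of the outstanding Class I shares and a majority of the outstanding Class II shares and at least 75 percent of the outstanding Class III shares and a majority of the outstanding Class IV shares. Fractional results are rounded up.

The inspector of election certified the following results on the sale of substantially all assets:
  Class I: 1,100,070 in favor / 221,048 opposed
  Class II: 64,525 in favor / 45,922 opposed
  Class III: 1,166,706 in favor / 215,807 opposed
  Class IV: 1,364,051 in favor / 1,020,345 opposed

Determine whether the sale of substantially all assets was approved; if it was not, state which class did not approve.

Not approved — the Class III shares did not give the required vote.

Class I: 3/4 of 1466119 = 1099589.25, rounded up to 1099590; 1,099,590 required, 1,100,070 in favor — approved.
Class II: a majority of 129048 is 64525; 64,525 required, 64,525 in favor — approved.
Class III: 3/4 of 1555987 = 1166990.25, rounded up to 1166991; 1,166,991 required, 1,166,706 in favor — not approved.
Class IV: a majority of 2727459 is 1363730; 1,363,730 required, 1,364,051 in favor — approved.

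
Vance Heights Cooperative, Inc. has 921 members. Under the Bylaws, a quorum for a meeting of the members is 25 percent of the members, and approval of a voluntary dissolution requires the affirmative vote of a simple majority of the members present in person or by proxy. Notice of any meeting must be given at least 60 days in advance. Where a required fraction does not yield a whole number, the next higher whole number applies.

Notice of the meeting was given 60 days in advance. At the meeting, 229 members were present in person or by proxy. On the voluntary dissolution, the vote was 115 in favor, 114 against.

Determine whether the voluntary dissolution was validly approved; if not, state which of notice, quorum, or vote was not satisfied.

Notice: 60 days given; 60 required. Satisfied.
Quorum: 25% of 921 = 230.25, rounded up to 231; 229 present. Not satisfied.
Vote: requires a majority of those present (229); a majority of 229 is 115, so 115 needed; 115 in favor. Satisfied.

Invalid — quorum requirement not satisfied.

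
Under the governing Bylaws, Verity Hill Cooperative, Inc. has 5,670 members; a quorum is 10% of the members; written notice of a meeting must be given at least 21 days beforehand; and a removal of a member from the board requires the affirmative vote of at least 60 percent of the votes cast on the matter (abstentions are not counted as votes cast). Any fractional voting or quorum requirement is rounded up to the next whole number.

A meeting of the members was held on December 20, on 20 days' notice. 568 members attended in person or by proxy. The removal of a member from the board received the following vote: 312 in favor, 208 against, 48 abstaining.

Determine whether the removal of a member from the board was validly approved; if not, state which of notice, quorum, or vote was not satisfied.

Invalid — notice requirement not satisfied.

Notice: 20 days given; 21 required. Not satisfied.
Quorum: 10% of 5,670 = 567; 568 present. Satisfied.
Vote: requires three-fifths of the votes cast (568 − 48 abstaining = 520); 3/5 of 520 = 312, so 312 needed; 312 in favor. Satisfied.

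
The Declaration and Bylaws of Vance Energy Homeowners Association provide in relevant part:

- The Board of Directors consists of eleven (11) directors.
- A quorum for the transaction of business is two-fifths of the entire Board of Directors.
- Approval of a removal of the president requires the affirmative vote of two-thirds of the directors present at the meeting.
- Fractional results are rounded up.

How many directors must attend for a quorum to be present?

2/5 of 11 = 4.40, rounded up to 5.

5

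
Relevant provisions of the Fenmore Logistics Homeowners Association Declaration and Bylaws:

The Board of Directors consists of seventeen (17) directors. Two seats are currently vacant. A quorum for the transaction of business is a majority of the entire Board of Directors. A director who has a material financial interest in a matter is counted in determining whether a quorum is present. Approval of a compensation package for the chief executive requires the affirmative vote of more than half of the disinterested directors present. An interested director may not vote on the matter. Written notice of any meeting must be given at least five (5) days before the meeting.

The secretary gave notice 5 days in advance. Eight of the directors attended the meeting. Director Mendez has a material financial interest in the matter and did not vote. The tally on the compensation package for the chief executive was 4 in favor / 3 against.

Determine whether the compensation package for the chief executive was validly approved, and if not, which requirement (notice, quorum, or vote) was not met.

Invalid — quorum requirement not satisfied.

Notice: 5 days given; 5 required (5 ≥ 5). Satisfied.
Quorum: 8 present (interested directors count toward quorum); quorum is 9. Not satisfied.
Vote: the compensation package for the chief executive requires a majority of the disinterested directors present (8 − 1 = 7). A majority of 7 is 4, so 4 affirmative votes are needed; 4 voted in favor. Satisfied. (Moot — without a quorum no business can be validly transacted.)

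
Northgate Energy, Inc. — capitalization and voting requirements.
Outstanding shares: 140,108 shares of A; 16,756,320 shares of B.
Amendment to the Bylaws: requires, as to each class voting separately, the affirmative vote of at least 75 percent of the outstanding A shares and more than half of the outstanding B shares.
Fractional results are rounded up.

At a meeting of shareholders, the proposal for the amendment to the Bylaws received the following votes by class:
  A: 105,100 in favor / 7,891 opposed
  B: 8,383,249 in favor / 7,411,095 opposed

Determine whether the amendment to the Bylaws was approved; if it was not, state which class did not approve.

A: 3/4 of 140108 = 105081; 105,081 required, 105,100 in favor — approved.
B: a majority of 16756320 is 8378161; 8,378,161 required, 8,383,249 in favor — approved.

Approved — every class gave the required vote.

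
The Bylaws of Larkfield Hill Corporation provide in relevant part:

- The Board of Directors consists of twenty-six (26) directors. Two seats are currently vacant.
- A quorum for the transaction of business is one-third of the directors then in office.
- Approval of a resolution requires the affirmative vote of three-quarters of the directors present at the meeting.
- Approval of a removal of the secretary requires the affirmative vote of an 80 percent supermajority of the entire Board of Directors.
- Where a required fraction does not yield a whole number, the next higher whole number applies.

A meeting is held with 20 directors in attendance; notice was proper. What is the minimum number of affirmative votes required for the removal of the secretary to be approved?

The removal of the secretary requires four-fifths of the entire Board of Directors (26).
4/5 of 26 = 20.80, rounded up to 21.
(Only 20 can vote, so the removal of the secretary cannot pass at this meeting, but the required vote is still 21.)

21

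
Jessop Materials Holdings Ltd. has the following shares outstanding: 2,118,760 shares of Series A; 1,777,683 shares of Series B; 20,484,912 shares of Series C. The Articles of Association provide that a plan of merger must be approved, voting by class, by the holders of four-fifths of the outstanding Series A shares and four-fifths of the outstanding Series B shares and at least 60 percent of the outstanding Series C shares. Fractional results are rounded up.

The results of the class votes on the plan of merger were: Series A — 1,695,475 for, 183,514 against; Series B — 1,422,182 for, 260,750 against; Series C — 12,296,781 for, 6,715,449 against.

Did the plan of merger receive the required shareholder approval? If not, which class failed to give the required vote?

Series A: 4/5 of 2118760 = 1695008; 1,695,008 required, 1,695,475 in favor — approved.
Series B: 4/5 of 1777683 = 1422146.40, rounded up to 1422147; 1,422,147 required, 1,422,182 in favor — approved.
Series C: 3/5 of 20484912 = 12290947.20, rounded up to 12290948; 12,290,948 required, 12,296,781 in favor — approved.

Approved — every class gave the required vote.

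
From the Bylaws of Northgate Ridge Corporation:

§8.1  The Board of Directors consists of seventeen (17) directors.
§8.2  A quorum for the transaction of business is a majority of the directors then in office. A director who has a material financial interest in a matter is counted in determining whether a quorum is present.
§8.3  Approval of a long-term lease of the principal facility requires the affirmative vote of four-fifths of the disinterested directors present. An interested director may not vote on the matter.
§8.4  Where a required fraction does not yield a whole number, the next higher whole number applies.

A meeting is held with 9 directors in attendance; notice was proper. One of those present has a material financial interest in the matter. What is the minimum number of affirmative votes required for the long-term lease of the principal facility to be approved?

The long-term lease of the principal facility requires four-fifths of the disinterested directors present (9 − 1 = 8).
4/5 of 8 = 6.40, rounded up to 7.

7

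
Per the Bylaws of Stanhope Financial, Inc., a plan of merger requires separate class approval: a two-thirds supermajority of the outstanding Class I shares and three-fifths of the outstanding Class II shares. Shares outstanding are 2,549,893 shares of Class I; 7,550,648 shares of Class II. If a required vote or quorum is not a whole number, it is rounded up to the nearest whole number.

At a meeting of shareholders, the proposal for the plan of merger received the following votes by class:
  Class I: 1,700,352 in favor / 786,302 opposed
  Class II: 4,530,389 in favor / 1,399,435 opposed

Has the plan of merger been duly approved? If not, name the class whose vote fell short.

Approved — every class gave the required vote.

Class I: 2/3 of 2549893 = 1699928.67, rounded up to 1699929; 1,699,929 required, 1,700,352 in favor — approved.
Class II: 3/5 of 7550648 = 4530388.80, rounded up to 4530389; 4,530,389 required, 4,530,389 in favor — approved.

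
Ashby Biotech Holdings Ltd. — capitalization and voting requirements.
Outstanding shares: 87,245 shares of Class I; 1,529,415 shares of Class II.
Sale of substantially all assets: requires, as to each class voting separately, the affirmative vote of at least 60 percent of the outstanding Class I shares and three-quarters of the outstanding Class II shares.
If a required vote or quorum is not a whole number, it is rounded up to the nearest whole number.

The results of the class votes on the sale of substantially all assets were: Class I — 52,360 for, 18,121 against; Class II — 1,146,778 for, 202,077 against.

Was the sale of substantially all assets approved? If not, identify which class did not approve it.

Class I: 3/5 of 87245 = 52347; 52,347 required, 52,360 in favor — approved.
Class II: 3/4 of 1529415 = 1147061.25, rounded up to 1147062; 1,147,062 required, 1,146,778 in favor — not approved.

Not approved — the Class II shares did not give the required vote.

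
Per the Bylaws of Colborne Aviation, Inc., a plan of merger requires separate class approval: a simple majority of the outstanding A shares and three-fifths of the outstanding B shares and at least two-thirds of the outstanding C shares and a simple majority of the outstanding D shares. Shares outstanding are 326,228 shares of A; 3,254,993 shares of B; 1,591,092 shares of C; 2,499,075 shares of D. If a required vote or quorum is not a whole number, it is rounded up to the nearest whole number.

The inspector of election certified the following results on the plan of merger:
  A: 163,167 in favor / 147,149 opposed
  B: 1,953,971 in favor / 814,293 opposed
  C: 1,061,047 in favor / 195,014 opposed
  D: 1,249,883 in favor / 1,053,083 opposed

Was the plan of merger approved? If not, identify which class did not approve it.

Approved — every class gave the required vote.

A: a majority of 326228 is 163115; 163,115 required, 163,167 in favor — approved.
B: 3/5 of 3254993 = 1952995.80, rounded up to 1952996; 1,952,996 required, 1,953,971 in favor — approved.
C: 2/3 of 1591092 = 1060728; 1,060,728 required, 1,061,047 in favor — approved.
D: a majority of 2499075 is 1249538; 1,249,538 required, 1,249,883 in favor — approved.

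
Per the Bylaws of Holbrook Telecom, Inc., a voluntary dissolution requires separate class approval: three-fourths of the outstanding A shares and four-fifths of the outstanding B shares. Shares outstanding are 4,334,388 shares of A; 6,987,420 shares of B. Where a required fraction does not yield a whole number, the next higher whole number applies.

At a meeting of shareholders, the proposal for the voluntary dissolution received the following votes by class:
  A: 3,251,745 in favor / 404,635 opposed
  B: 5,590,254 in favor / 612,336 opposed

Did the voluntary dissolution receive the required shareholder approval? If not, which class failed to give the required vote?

A: 3/4 of 4334388 = 3250791; 3,250,791 required, 3,251,745 in favor — approved.
B: 4/5 of 6987420 = 5589936; 5,589,936 required, 5,590,254 in favor — approved.

Approved — every class gave the required vote.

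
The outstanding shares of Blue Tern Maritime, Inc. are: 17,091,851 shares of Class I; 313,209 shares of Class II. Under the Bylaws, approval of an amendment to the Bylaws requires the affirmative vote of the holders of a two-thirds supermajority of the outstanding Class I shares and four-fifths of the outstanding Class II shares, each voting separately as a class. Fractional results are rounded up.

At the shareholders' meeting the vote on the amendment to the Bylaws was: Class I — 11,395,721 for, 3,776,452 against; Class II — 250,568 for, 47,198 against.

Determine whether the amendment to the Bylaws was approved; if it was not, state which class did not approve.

Approved — every class gave the required vote.

Class I: 2/3 of 17091851 = 11394567.33, rounded up to 11394568; 11,394,568 required, 11,395,721 in favor — approved.
Class II: 4/5 of 313209 = 250567.20, rounded up to 250568; 250,568 required, 250,568 in favor — approved.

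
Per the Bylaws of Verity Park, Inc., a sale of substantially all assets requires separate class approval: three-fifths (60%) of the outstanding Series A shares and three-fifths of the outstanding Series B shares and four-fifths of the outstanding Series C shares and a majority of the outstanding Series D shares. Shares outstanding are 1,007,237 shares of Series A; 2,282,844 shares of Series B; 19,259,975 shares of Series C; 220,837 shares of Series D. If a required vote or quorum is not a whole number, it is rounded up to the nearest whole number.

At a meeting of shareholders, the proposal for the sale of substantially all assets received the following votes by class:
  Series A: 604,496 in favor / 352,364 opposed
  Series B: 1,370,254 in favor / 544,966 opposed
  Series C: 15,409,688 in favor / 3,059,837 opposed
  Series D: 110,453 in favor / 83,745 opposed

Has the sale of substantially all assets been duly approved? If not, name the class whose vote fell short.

Series A: 3/5 of 1007237 = 604342.20, rounded up to 604343; 604,343 required, 604,496 in favor — approved.
Series B: 3/5 of 2282844 = 1369706.40, rounded up to 1369707; 1,369,707 required, 1,370,254 in favor — approved.
Series C: 4/5 of 19259975 = 15407980; 15,407,980 required, 15,409,688 in favor — approved.
Series D: a majority of 220837 is 110419; 110,419 required, 110,453 in favor — approved.

Approved — every class gave the required vote.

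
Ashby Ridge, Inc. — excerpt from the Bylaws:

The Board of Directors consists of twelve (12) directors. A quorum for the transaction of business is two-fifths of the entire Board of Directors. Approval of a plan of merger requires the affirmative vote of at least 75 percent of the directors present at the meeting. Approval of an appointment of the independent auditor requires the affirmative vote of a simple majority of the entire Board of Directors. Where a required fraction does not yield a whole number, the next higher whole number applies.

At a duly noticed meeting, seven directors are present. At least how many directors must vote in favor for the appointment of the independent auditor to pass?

7

The appointment of the independent auditor requires a majority of the entire Board of Directors (12).
A majority of 12 is 7.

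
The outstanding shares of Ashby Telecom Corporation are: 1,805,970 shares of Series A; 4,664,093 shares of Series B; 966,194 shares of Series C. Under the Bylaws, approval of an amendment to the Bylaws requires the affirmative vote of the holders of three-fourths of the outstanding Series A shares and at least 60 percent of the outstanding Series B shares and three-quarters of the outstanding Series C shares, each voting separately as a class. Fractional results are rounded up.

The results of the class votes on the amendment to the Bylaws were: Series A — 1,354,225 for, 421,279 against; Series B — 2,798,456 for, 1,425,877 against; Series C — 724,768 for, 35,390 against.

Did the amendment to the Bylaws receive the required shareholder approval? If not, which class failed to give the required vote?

Not approved — the Series A shares did not give the required vote.

Series A: 3/4 of 1805970 = 1354477.50, rounded up to 1354478; 1,354,478 required, 1,354,225 in favor — not approved.
Series B: 3/5 of 4664093 = 2798455.80, rounded up to 2798456; 2,798,456 required, 2,798,456 in favor — approved.
Series C: 3/4 of 966194 = 724645.50, rounded up to 724646; 724,646 required, 724,768 in favor — approved.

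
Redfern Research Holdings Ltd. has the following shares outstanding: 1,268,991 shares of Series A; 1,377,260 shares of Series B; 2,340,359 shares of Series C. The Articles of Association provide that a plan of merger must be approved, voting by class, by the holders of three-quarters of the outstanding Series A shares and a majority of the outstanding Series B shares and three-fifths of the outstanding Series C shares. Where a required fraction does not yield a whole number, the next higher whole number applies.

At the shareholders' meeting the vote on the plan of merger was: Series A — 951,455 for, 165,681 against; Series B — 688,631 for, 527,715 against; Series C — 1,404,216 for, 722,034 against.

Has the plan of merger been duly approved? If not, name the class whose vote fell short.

Series A: 3/4 of 1268991 = 951743.25, rounded up to 951744; 951,744 required, 951,455 in favor — not approved.
Series B: a majority of 1377260 is 688631; 688,631 required, 688,631 in favor — approved.
Series C: 3/5 of 2340359 = 1404215.40, rounded up to 1404216; 1,404,216 required, 1,404,216 in favor — approved.

Not approved — the Series A shares did not give the required vote.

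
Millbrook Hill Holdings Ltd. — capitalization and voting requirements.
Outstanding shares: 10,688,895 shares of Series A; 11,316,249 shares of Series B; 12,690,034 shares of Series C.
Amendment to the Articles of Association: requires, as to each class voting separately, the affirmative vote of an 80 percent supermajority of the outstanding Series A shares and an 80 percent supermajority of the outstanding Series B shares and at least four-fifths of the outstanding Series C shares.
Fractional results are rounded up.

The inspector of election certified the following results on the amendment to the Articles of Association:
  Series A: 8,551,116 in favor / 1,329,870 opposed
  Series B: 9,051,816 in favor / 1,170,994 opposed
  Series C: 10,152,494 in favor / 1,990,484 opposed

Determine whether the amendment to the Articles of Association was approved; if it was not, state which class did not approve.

Not approved — the Series B shares did not give the required vote.

Series A: 4/5 of 10688895 = 8551116; 8,551,116 required, 8,551,116 in favor — approved.
Series B: 4/5 of 11316249 = 9052999.20, rounded up to 9053000; 9,053,000 required, 9,051,816 in favor — not approved.
Series C: 4/5 of 12690034 = 10152027.20, rounded up to 10152028; 10,152,028 required, 10,152,494 in favor — approved.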